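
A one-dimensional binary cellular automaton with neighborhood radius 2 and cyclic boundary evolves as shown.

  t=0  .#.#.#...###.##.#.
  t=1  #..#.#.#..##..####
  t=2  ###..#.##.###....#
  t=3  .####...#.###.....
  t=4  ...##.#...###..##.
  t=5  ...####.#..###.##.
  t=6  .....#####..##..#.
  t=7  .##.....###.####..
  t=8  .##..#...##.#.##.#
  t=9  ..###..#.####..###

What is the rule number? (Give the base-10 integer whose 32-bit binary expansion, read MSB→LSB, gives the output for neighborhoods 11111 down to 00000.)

1991668289

  ##### -> .   bit 31 = 0  t=1,i=16
  ####. -> #   bit 30 = 1  t=1,i=17
  ###.# -> #   bit 29 = 1  t=0,i=11
  ###.. -> #   bit 28 = 1  t=1,i=0
  ##.## -> .   bit 27 = 0  t=0,i=12
  ##.#. -> #   bit 26 = 1  t=0,i=15
  ##..# -> #   bit 25 = 1  t=1,i=1
  ##... -> .   bit 24 = 0  t=2,i=13
  #.### -> #   bit 23 = 1  t=2,i=10
  #.##. -> .   bit 22 = 0  t=0,i=13
  #.#.# -> #   bit 21 = 1  t=0,i=3
  #.#.. -> #   bit 20 = 1  t=0,i=5
  #..## -> .   bit 19 = 0  t=1,i=9
  #..#. -> #   bit 18 = 1  t=0,i=0
  #...# -> #   bit 17 = 1  t=0,i=7
  #.... -> .   bit 16 = 0  t=2,i=14
  .#### -> .   bit 15 = 0  t=1,i=15
  .###. -> #   bit 14 = 1  t=0,i=10
  .##.# -> #   bit 13 = 1  t=0,i=14
  .##.. -> #   bit 12 = 1  t=1,i=11
  .#.## -> .   bit 11 = 0  t=2,i=6
  .#.#. -> .   bit 10 = 0  t=0,i=2
  .#..# -> #   bit 9 = 1  t=0,i=17
  .#... -> .   bit 8 = 0  t=0,i=6
  ..### -> .   bit 7 = 0  t=0,i=9
  ..##. -> #   bit 6 = 1  t=1,i=10
  ..#.# -> .   bit 5 = 0  t=0,i=1
  ..#.. -> .   bit 4 = 0  t=6,i=16
  ...## -> .   bit 3 = 0  t=0,i=8
  ...#. -> .   bit 2 = 0  t=3,i=7
  ....# -> .   bit 1 = 0  t=2,i=15
  ..... -> #   bit 0 = 1  t=3,i=15
  bits 01110110101101100111001001000001 = 1991668289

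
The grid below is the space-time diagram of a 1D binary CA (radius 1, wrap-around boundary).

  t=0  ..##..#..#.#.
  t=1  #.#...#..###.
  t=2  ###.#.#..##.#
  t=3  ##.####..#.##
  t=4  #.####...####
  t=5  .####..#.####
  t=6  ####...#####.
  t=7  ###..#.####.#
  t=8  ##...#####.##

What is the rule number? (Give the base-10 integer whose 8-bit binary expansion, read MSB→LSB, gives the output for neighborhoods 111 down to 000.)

173

  [7] ### => #  t=1,i=10
  [6] ##. => .  t=0,i=3
  [5] #.# => #  t=0,i=10
  [4] #.. => .  t=0,i=4
  [3] .## => #  t=0,i=2
  [2] .#. => #  t=0,i=6
  [1] ..# => .  t=0,i=1
  [0] ... => #  t=0,i=0
  bits 10101101 = 173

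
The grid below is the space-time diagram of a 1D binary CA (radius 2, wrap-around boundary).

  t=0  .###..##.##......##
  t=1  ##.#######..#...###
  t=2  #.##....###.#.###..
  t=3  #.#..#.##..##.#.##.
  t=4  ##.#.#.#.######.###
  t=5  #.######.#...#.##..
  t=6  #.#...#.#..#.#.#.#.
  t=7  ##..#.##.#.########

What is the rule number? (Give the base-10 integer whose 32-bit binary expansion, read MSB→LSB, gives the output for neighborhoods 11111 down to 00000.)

1592469240

  #####|.  b31=0 t=1,i=5
  ####.|#  b30=1 t=1,i=0
  ###.#|.  b29=0 t=1,i=1
  ###..|#  b28=1 t=0,i=3
  ##.##|#  b27=1 t=0,i=0
  ##.#.|#  b26=1 t=2,i=11
  ##..#|#  b25=1 t=0,i=4
  ##...|.  b24=0 t=0,i=11
  #.###|#  b23=1 t=0,i=1
  #.##.|#  b22=1 t=0,i=9
  #.#.#|#  b21=1 t=2,i=12
  #.#..|.  b20=0 t=3,i=2
  #..##|#  b19=1 t=0,i=5
  #..#.|.  b18=0 t=1,i=11
  #...#|#  b17=1 t=1,i=14
  #....|#  b16=1 t=0,i=12
  .####|.  b15=0 t=1,i=4
  .###.|.  b14=0 t=0,i=2
  .##.#|#  b13=1 t=0,i=7
  .##..|.  b12=0 t=0,i=10
  .#.##|.  b11=0 t=2,i=1
  .#.#.|#  b10=1 t=3,i=1
  .#..#|#  b9=1 t=3,i=3
  .#...|.  b8=0 t=1,i=13
  ..###|#  b7=1 t=1,i=16
  ..##.|#  b6=1 t=0,i=6
  ..#.#|#  b5=1 t=2,i=0
  ..#..|#  b4=1 t=1,i=12
  ...##|#  b3=1 t=0,i=16
  ...#.|.  b2=0 t=5,i=12
  ....#|.  b1=0 t=0,i=15
  .....|.  b0=0 t=0,i=13
  bits 01011110111010110010011011111000 = 1592469240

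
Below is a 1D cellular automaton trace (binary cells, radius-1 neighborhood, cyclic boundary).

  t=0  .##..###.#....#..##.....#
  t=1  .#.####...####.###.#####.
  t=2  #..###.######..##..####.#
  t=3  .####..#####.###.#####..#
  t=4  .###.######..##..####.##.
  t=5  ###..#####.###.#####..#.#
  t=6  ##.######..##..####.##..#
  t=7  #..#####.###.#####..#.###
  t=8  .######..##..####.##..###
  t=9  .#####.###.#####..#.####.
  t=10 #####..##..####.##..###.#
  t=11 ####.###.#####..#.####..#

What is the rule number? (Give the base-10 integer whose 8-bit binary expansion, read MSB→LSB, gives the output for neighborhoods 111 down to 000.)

155

  ### -> #   bit 7 = 1  t=0,i=6
  ##. -> .   bit 6 = 0  t=0,i=2
  #.# -> .   bit 5 = 0  t=0,i=0
  #.. -> #   bit 4 = 1  t=0,i=3
  .## -> #   bit 3 = 1  t=0,i=1
  .#. -> .   bit 2 = 0  t=0,i=9
  ..# -> #   bit 1 = 1  t=0,i=4
  ... -> #   bit 0 = 1  t=0,i=11
  bits 10011011 = 155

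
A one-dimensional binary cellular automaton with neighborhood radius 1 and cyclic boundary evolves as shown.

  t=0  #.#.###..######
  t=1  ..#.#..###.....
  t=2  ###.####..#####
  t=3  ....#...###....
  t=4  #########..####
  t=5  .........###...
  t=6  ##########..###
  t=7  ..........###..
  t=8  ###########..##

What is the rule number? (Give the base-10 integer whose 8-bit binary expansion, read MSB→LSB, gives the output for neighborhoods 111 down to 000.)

  [7] ### => .  t=0,i=5
  [6] ##. => .  t=0,i=0
  [5] #.# => .  t=0,i=1
  [4] #.. => #  t=0,i=7
  [3] .## => #  t=0,i=4
  [2] .#. => #  t=0,i=2
  [1] ..# => #  t=0,i=8
  [0] ... => #  t=1,i=0
  bits 00011111 = 31

31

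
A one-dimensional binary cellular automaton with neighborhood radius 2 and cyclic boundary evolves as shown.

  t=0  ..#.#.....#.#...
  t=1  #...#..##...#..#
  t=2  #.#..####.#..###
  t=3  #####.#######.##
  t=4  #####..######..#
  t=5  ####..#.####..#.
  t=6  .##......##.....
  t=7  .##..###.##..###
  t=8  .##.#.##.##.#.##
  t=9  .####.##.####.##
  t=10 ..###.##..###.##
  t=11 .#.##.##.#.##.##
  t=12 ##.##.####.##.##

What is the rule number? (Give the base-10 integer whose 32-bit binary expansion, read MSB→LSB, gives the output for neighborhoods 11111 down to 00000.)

3833262659

  #####|#  b31=1 t=3,i=0
  ####.|#  b30=1 t=2,i=7
  ###.#|#  b29=1 t=2,i=0
  ###..|.  b28=0 t=4,i=4
  ##.##|.  b27=0 t=3,i=5
  ##.#.|#  b26=1 t=2,i=1
  ##..#|.  b25=0 t=4,i=5
  ##...|.  b24=0 t=1,i=1
  #.###|.  b23=0 t=3,i=6
  #.##.|#  b22=1 t=7,i=1
  #.#.#|#  b21=1 t=8,i=4
  #.#..|#  b20=1 t=0,i=4
  #..##|#  b19=1 t=1,i=6
  #..#.|.  b18=0 t=5,i=5
  #...#|#  b17=1 t=1,i=2
  #....|.  b16=0 t=0,i=6
  .####|#  b15=1 t=2,i=6
  .###.|#  b14=1 t=7,i=6
  .##.#|#  b13=1 t=8,i=2
  .##..|#  b12=1 t=1,i=0
  .#.##|.  b11=0 t=5,i=7
  .#.#.|.  b10=0 t=0,i=3
  .#..#|#  b9=1 t=1,i=5
  .#...|.  b8=0 t=0,i=5
  ..###|.  b7=0 t=2,i=5
  ..##.|#  b6=1 t=1,i=7
  ..#.#|.  b5=0 t=0,i=2
  ..#..|.  b4=0 t=1,i=4
  ...##|.  b3=0 t=6,i=0
  ...#.|.  b2=0 t=0,i=1
  ....#|#  b1=1 t=0,i=0
  .....|#  b0=1 t=0,i=7
  bits 11100100011110101111001001000011 = 3833262659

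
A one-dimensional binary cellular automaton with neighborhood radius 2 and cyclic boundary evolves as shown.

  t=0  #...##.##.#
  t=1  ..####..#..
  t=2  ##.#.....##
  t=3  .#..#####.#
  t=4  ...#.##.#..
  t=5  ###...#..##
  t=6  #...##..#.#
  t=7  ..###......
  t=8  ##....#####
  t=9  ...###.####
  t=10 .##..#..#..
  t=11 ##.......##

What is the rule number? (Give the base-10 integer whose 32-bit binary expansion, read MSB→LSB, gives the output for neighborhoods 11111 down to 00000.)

  [31] ##### => #  t=3,i=6
  [30] ####. => .  t=1,i=4
  [29] ###.# => #  t=2,i=1
  [28] ###.. => .  t=1,i=5
  [27] ##.## => .  t=0,i=6
  [26] ##.#. => .  t=2,i=2
  [25] ##..# => .  t=1,i=6
  [24] ##... => .  t=0,i=1
  [23] #.### => .  t=9,i=7
  [22] #.##. => .  t=0,i=7
  [21] #.#.# => .  t=3,i=10
  [20] #.#.. => .  t=2,i=3
  [19] #..## => #  t=3,i=3
  [18] #..#. => .  t=1,i=7
  [17] #...# => #  t=0,i=2
  [16] #.... => #  t=1,i=10
  [15] .#### => #  t=1,i=3
  [14] .###. => .  t=7,i=3
  [13] .##.# => #  t=0,i=5
  [12] .##.. => .  t=0,i=0
  [11] .#.## => .  t=4,i=4
  [10] .#.#. => .  t=3,i=0
  [9] .#..# => .  t=3,i=2
  [8] .#... => #  t=1,i=9
  [7] ..### => .  t=1,i=2
  [6] ..##. => #  t=0,i=4
  [5] ..#.# => .  t=4,i=3
  [4] ..#.. => .  t=1,i=8
  [3] ...## => #  t=0,i=3
  [2] ...#. => #  t=4,i=2
  [1] ....# => #  t=1,i=0
  [0] ..... => #  t=2,i=6
  bits 10100000000010111010000101001111 = 2685116751

2685116751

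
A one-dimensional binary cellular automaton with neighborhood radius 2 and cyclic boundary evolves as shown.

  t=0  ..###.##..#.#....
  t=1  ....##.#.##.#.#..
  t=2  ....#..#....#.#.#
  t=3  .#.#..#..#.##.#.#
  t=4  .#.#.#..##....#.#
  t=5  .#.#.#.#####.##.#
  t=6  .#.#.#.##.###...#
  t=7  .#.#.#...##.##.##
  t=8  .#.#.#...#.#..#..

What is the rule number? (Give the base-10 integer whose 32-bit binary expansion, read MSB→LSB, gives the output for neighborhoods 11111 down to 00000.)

  #####|.  b31=0 t=5,i=9
  ####.|#  b30=1 t=5,i=10
  ###.#|#  b29=1 t=0,i=4
  ###..|#  b28=1 t=6,i=12
  ##.##|#  b27=1 t=0,i=5
  ##.#.|.  b26=0 t=1,i=6
  ##..#|.  b25=0 t=0,i=8
  ##...|#  b24=1 t=4,i=10
  #.###|#  b23=1 t=5,i=7
  #.##.|.  b22=0 t=0,i=6
  #.#.#|#  b21=1 t=1,i=7
  #.#..|#  b20=1 t=0,i=12
  #..##|#  b19=1 t=4,i=7
  #..#.|#  b18=1 t=0,i=9
  #...#|.  b17=0 t=6,i=14
  #....|#  b16=1 t=0,i=14
  .####|#  b15=1 t=5,i=8
  .###.|.  b14=0 t=0,i=3
  .##.#|.  b13=0 t=1,i=5
  .##..|#  b12=1 t=0,i=7
  .#.##|.  b11=0 t=1,i=8
  .#.#.|.  b10=0 t=0,i=11
  .#..#|.  b9=0 t=2,i=5
  .#...|.  b8=0 t=0,i=13
  ..###|.  b7=0 t=0,i=2
  ..##.|#  b6=1 t=1,i=4
  ..#.#|#  b5=1 t=0,i=10
  ..#..|.  b4=0 t=2,i=4
  ...##|.  b3=0 t=0,i=1
  ...#.|#  b2=1 t=2,i=3
  ....#|.  b1=0 t=0,i=0
  .....|.  b0=0 t=0,i=15
  bits 01111001101111011001000001100100 = 2042466404

2042466404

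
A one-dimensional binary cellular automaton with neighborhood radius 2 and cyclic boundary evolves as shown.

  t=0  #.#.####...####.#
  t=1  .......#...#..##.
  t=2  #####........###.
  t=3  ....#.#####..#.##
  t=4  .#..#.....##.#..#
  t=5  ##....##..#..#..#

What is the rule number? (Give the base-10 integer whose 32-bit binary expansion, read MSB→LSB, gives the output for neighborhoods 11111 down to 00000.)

974722273

  ##### -> .   bit 31 = 0  t=2,i=2
  ####. -> .   bit 30 = 0  t=0,i=6
  ###.# -> #   bit 29 = 1  t=0,i=14
  ###.. -> #   bit 28 = 1  t=0,i=7
  ##.## -> #   bit 27 = 1  t=0,i=15
  ##.#. -> .   bit 26 = 0  t=0,i=1
  ##..# -> #   bit 25 = 1  t=3,i=11
  ##... -> .   bit 24 = 0  t=0,i=8
  #.### -> .   bit 23 = 0  t=0,i=4
  #.##. -> .   bit 22 = 0  t=0,i=16
  #.#.# -> .   bit 21 = 0  t=0,i=2
  #.#.. -> #   bit 20 = 1  t=4,i=1
  #..## -> #   bit 19 = 1  t=1,i=13
  #..#. -> .   bit 18 = 0  t=3,i=12
  #...# -> .   bit 17 = 0  t=0,i=9
  #.... -> #   bit 16 = 1  t=1,i=0
  .#### -> .   bit 15 = 0  t=0,i=5
  .###. -> .   bit 14 = 0  t=2,i=14
  .##.# -> .   bit 13 = 0  t=0,i=0
  .##.. -> #   bit 12 = 1  t=1,i=15
  .#.## -> .   bit 11 = 0  t=0,i=3
  .#.#. -> #   bit 10 = 1  t=4,i=0
  .#..# -> .   bit 9 = 0  t=1,i=12
  .#... -> .   bit 8 = 0  t=1,i=8
  ..### -> #   bit 7 = 1  t=0,i=11
  ..##. -> #   bit 6 = 1  t=1,i=14
  ..#.# -> #   bit 5 = 1  t=3,i=4
  ..#.. -> .   bit 4 = 0  t=1,i=7
  ...## -> .   bit 3 = 0  t=0,i=10
  ...#. -> .   bit 2 = 0  t=1,i=6
  ....# -> .   bit 1 = 0  t=1,i=5
  ..... -> #   bit 0 = 1  t=1,i=1
  bits 00111010000110010001010011100001 = 974722273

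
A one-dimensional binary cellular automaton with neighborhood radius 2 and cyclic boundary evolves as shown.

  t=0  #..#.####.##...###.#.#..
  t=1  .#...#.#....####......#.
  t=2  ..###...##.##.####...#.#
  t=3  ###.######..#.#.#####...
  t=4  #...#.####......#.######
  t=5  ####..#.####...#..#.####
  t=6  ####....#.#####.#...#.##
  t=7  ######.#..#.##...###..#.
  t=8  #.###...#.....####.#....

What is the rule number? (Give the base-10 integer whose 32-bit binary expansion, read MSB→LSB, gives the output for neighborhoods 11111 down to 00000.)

  [31] ##### => #  t=3,i=6
  [30] ####. => #  t=0,i=7
  [29] ###.# => .  t=0,i=8
  [28] ###.. => #  t=1,i=15
  [27] ##.## => .  t=0,i=9
  [26] ##.#. => .  t=0,i=18
  [25] ##..# => .  t=3,i=10
  [24] ##... => #  t=0,i=12
  [23] #.### => #  t=0,i=5
  [22] #.##. => .  t=0,i=10
  [21] #.#.# => .  t=0,i=19
  [20] #.#.. => .  t=0,i=21
  [19] #..## => #  t=2,i=1
  [18] #..#. => .  t=0,i=2
  [17] #...# => #  t=0,i=13
  [16] #.... => #  t=1,i=9
  [15] .#### => .  t=0,i=6
  [14] .###. => .  t=0,i=16
  [13] .##.# => #  t=2,i=9
  [12] .##.. => .  t=0,i=11
  [11] .#.## => .  t=0,i=4
  [10] .#.#. => .  t=0,i=20
  [9] .#..# => #  t=0,i=1
  [8] .#... => #  t=1,i=2
  [7] ..### => #  t=0,i=15
  [6] ..##. => #  t=2,i=8
  [5] ..#.# => .  t=0,i=3
  [4] ..#.. => .  t=0,i=0
  [3] ...## => #  t=0,i=14
  [2] ...#. => #  t=1,i=4
  [1] ....# => .  t=1,i=10
  [0] ..... => .  t=1,i=18
  bits 11010001100010110010001111001100 = 3515556812

3515556812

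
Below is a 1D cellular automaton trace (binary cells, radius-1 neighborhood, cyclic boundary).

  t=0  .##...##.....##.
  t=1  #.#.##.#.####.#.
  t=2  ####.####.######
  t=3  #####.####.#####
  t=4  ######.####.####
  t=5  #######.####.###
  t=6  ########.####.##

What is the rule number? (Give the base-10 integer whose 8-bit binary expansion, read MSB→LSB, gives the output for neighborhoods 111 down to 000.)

231

  nb ###: next=#  (t=1,i=10, bit7=1)
  nb ##.: next=#  (t=0,i=2, bit6=1)
  nb #.#: next=#  (t=1,i=1, bit5=1)
  nb #..: next=.  (t=0,i=3, bit4=0)
  nb .##: next=.  (t=0,i=1, bit3=0)
  nb .#.: next=#  (t=1,i=0, bit2=1)
  nb ..#: next=#  (t=0,i=0, bit1=1)
  nb ...: next=#  (t=0,i=4, bit0=1)
  bits 11100111 = 231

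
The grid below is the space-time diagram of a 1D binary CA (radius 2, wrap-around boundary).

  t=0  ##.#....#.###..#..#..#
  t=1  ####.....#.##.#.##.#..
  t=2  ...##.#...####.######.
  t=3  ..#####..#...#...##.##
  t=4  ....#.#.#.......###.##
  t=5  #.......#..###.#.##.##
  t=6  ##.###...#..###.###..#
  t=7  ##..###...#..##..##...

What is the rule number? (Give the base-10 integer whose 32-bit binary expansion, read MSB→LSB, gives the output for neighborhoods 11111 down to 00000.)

3042212425

  [31] ##### => #  t=2,i=17
  [30] ####. => .  t=1,i=2
  [29] ###.# => #  t=0,i=1
  [28] ###.. => #  t=0,i=12
  [27] ##.## => .  t=2,i=14
  [26] ##.#. => #  t=0,i=2
  [25] ##..# => .  t=0,i=13
  [24] ##... => #  t=1,i=4
  [23] #.### => .  t=0,i=10
  [22] #.##. => #  t=1,i=11
  [21] #.#.# => .  t=1,i=14
  [20] #.#.. => #  t=0,i=3
  [19] #..## => .  t=0,i=20
  [18] #..#. => #  t=0,i=14
  [17] #...# => .  t=2,i=8
  [16] #.... => .  t=0,i=5
  [15] .#### => .  t=1,i=1
  [14] .###. => #  t=0,i=0
  [13] .##.# => #  t=1,i=12
  [12] .##.. => #  t=3,i=21
  [11] .#.## => #  t=0,i=9
  [10] .#.#. => .  t=4,i=5
  [9] .#..# => #  t=0,i=16
  [8] .#... => .  t=0,i=4
  [7] ..### => .  t=0,i=21
  [6] ..##. => #  t=2,i=3
  [5] ..#.# => .  t=0,i=8
  [4] ..#.. => .  t=0,i=15
  [3] ...## => #  t=2,i=2
  [2] ...#. => .  t=0,i=7
  [1] ....# => .  t=0,i=6
  [0] ..... => #  t=1,i=6
  bits 10110101010101000111101001001001 = 3042212425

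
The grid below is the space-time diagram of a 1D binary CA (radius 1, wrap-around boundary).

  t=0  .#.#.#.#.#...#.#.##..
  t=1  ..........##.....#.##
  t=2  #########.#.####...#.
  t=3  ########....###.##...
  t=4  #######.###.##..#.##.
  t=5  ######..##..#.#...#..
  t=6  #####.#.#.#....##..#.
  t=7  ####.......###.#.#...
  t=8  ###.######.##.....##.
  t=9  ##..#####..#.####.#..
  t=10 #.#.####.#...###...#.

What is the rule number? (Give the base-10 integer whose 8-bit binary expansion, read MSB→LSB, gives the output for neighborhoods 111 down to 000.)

  ###|#  b7=1 t=2,i=1
  ##.|.  b6=0 t=0,i=18
  #.#|.  b5=0 t=0,i=2
  #..|#  b4=1 t=0,i=10
  .##|#  b3=1 t=0,i=17
  .#.|.  b2=0 t=0,i=1
  ..#|.  b1=0 t=0,i=0
  ...|#  b0=1 t=0,i=11
  bits 10011001 = 153

153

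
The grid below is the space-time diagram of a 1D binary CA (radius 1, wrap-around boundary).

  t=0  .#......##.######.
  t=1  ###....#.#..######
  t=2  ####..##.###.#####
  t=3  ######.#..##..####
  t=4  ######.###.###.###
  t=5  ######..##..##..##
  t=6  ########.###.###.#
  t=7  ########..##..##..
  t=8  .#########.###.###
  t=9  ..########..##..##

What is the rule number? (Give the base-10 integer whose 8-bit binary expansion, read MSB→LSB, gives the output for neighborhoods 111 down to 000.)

  ###|#  b7=1 t=0,i=12
  ##.|#  b6=1 t=0,i=9
  #.#|.  b5=0 t=0,i=10
  #..|#  b4=1 t=0,i=2
  .##|.  b3=0 t=0,i=8
  .#.|#  b2=1 t=0,i=1
  ..#|#  b1=1 t=0,i=0
  ...|.  b0=0 t=0,i=3
  bits 11010110 = 214

214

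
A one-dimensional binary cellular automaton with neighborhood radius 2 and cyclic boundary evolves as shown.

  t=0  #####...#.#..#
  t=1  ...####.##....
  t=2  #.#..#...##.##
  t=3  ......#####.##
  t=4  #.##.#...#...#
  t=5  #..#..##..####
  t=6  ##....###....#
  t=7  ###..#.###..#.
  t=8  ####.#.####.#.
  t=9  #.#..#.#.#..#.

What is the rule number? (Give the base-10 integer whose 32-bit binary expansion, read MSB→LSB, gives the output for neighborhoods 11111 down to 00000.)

1403155817

  #####|.  b31=0 t=0,i=1
  ####.|#  b30=1 t=0,i=3
  ###.#|.  b29=0 t=1,i=6
  ###..|#  b28=1 t=0,i=4
  ##.##|.  b27=0 t=1,i=7
  ##.#.|.  b26=0 t=2,i=1
  ##..#|#  b25=1 t=5,i=1
  ##...|#  b24=1 t=0,i=5
  #.###|#  b23=1 t=2,i=12
  #.##.|.  b22=0 t=1,i=8
  #.#.#|#  b21=1 t=8,i=5
  #.#..|.  b20=0 t=0,i=10
  #..##|.  b19=0 t=0,i=12
  #..#.|.  b18=0 t=2,i=4
  #...#|#  b17=1 t=0,i=6
  #....|.  b16=0 t=1,i=11
  .####|.  b15=0 t=0,i=0
  .###.|#  b14=1 t=2,i=13
  .##.#|#  b13=1 t=2,i=10
  .##..|#  b12=1 t=1,i=9
  .#.##|.  b11=0 t=7,i=6
  .#.#.|#  b10=1 t=0,i=9
  .#..#|.  b9=0 t=0,i=11
  .#...|#  b8=1 t=2,i=6
  ..###|.  b7=0 t=0,i=13
  ..##.|#  b6=1 t=2,i=9
  ..#.#|#  b5=1 t=0,i=8
  ..#..|.  b4=0 t=2,i=5
  ...##|#  b3=1 t=1,i=2
  ...#.|.  b2=0 t=0,i=7
  ....#|.  b1=0 t=1,i=1
  .....|#  b0=1 t=1,i=0
  bits 01010011101000100111010101101001 = 1403155817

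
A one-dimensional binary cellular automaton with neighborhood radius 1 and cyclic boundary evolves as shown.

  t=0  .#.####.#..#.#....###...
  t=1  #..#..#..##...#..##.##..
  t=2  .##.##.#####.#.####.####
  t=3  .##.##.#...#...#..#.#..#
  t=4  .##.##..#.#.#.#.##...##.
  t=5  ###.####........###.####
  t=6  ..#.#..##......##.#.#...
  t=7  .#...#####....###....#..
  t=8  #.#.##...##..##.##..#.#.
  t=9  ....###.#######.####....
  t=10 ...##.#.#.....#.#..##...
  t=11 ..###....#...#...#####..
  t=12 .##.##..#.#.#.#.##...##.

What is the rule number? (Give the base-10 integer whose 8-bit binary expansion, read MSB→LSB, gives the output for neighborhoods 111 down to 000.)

90

  ###|.  b7=0 t=0,i=4
  ##.|#  b6=1 t=0,i=6
  #.#|.  b5=0 t=0,i=2
  #..|#  b4=1 t=0,i=9
  .##|#  b3=1 t=0,i=3
  .#.|.  b2=0 t=0,i=1
  ..#|#  b1=1 t=0,i=0
  ...|.  b0=0 t=0,i=15
  bits 01011010 = 90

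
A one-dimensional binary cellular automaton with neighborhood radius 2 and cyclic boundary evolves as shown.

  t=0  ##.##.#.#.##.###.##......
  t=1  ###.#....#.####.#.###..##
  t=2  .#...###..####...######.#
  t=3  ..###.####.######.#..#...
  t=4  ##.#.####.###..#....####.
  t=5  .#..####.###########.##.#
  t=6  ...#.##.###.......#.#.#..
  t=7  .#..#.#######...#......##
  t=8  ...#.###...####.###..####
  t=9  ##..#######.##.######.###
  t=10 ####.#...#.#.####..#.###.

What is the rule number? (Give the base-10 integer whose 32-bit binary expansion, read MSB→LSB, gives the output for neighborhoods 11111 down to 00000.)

1536162138

  nb #####: next=.  (t=1,i=0, bit31=0)
  nb ####.: next=#  (t=1,i=1, bit30=1)
  nb ###.#: next=.  (t=0,i=15, bit29=0)
  nb ###..: next=#  (t=1,i=20, bit28=1)
  nb ##.##: next=#  (t=0,i=2, bit27=1)
  nb ##.#.: next=.  (t=0,i=5, bit26=0)
  nb ##..#: next=#  (t=1,i=21, bit25=1)
  nb ##...: next=#  (t=0,i=19, bit24=1)
  nb #.###: next=#  (t=0,i=13, bit23=1)
  nb #.##.: next=.  (t=0,i=3, bit22=0)
  nb #.#.#: next=.  (t=0,i=6, bit21=0)
  nb #.#..: next=.  (t=1,i=4, bit20=0)
  nb #..##: next=#  (t=1,i=22, bit19=1)
  nb #..#.: next=#  (t=3,i=20, bit18=1)
  nb #...#: next=#  (t=2,i=3, bit17=1)
  nb #....: next=#  (t=0,i=20, bit16=1)
  nb .####: next=#  (t=1,i=12, bit15=1)
  nb .###.: next=#  (t=0,i=14, bit14=1)
  nb .##.#: next=#  (t=0,i=1, bit13=1)
  nb .##..: next=#  (t=0,i=18, bit12=1)
  nb .#.##: next=#  (t=0,i=9, bit11=1)
  nb .#.#.: next=.  (t=0,i=7, bit10=0)
  nb .#..#: next=.  (t=3,i=19, bit9=0)
  nb .#...: next=#  (t=1,i=5, bit8=1)
  nb ..###: next=.  (t=1,i=23, bit7=0)
  nb ..##.: next=#  (t=0,i=0, bit6=1)
  nb ..#.#: next=.  (t=1,i=9, bit5=0)
  nb ..#..: next=#  (t=3,i=21, bit4=1)
  nb ...##: next=#  (t=0,i=24, bit3=1)
  nb ...#.: next=.  (t=1,i=8, bit2=0)
  nb ....#: next=#  (t=0,i=23, bit1=1)
  nb .....: next=.  (t=0,i=21, bit0=0)
  bits 01011011100011111111100101011010 = 1536162138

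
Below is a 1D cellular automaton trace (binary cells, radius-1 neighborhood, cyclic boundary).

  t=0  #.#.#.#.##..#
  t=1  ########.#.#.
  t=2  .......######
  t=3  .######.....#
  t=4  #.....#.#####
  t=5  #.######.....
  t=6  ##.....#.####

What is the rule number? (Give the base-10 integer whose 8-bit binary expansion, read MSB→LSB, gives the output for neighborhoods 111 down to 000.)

103

  ###|.  b7=0 t=1,i=1
  ##.|#  b6=1 t=0,i=0
  #.#|#  b5=1 t=0,i=1
  #..|.  b4=0 t=0,i=10
  .##|.  b3=0 t=0,i=8
  .#.|#  b2=1 t=0,i=2
  ..#|#  b1=1 t=0,i=11
  ...|#  b0=1 t=2,i=1
  bits 01100111 = 103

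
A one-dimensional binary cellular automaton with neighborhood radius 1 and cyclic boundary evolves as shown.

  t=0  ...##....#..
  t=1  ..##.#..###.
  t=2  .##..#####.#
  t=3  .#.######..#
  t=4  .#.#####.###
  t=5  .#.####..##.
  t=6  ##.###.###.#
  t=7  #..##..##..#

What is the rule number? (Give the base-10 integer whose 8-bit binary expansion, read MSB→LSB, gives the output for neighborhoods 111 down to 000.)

158

  ###|#  b7=1 t=1,i=9
  ##.|.  b6=0 t=0,i=4
  #.#|.  b5=0 t=1,i=4
  #..|#  b4=1 t=0,i=5
  .##|#  b3=1 t=0,i=3
  .#.|#  b2=1 t=0,i=9
  ..#|#  b1=1 t=0,i=2
  ...|.  b0=0 t=0,i=0
  bits 10011110 = 158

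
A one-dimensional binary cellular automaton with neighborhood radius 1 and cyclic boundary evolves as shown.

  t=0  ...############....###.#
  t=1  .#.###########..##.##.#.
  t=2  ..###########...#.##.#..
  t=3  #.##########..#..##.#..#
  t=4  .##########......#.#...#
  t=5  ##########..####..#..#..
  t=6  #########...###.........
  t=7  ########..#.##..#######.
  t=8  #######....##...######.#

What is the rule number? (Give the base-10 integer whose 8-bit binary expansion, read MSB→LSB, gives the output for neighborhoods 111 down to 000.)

169

  ### -> #   bit 7 = 1  t=0,i=4
  ##. -> .   bit 6 = 0  t=0,i=14
  #.# -> #   bit 5 = 1  t=0,i=22
  #.. -> .   bit 4 = 0  t=0,i=0
  .## -> #   bit 3 = 1  t=0,i=3
  .#. -> .   bit 2 = 0  t=0,i=23
  ..# -> .   bit 1 = 0  t=0,i=2
  ... -> #   bit 0 = 1  t=0,i=1
  bits 10101001 = 169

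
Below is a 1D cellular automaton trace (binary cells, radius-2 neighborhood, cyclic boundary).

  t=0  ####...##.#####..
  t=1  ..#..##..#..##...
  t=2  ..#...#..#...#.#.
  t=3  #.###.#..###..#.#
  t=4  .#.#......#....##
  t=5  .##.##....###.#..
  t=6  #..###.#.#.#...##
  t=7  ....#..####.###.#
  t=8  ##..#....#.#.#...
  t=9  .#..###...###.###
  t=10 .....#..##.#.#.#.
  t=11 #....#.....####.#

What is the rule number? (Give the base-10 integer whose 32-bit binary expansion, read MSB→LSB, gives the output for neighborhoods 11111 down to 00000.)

3361955096

  ##### -> #   bit 31 = 1  t=0,i=12
  ####. -> #   bit 30 = 1  t=0,i=2
  ###.# -> .   bit 29 = 0  t=3,i=4
  ###.. -> .   bit 28 = 0  t=0,i=3
  ##.## -> #   bit 27 = 1  t=0,i=9
  ##.#. -> .   bit 26 = 0  t=3,i=5
  ##..# -> .   bit 25 = 0  t=0,i=15
  ##... -> .   bit 24 = 0  t=0,i=4
  #.### -> .   bit 23 = 0  t=0,i=10
  #.##. -> #   bit 22 = 1  t=3,i=16
  #.#.# -> #   bit 21 = 1  t=4,i=1
  #.#.. -> .   bit 20 = 0  t=2,i=15
  #..## -> .   bit 19 = 0  t=0,i=16
  #..#. -> .   bit 18 = 0  t=1,i=8
  #...# -> #   bit 17 = 1  t=0,i=5
  #.... -> #   bit 16 = 1  t=1,i=15
  .#### -> .   bit 15 = 0  t=0,i=1
  .###. -> #   bit 14 = 1  t=3,i=3
  .##.# -> .   bit 13 = 0  t=0,i=8
  .##.. -> #   bit 12 = 1  t=1,i=6
  .#.## -> #   bit 11 = 1  t=3,i=15
  .#.#. -> #   bit 10 = 1  t=2,i=14
  .#..# -> .   bit 9 = 0  t=1,i=3
  .#... -> #   bit 8 = 1  t=2,i=3
  ..### -> .   bit 7 = 0  t=0,i=0
  ..##. -> .   bit 6 = 0  t=0,i=7
  ..#.# -> .   bit 5 = 0  t=2,i=13
  ..#.. -> #   bit 4 = 1  t=1,i=2
  ...## -> #   bit 3 = 1  t=0,i=6
  ...#. -> .   bit 2 = 0  t=1,i=1
  ....# -> .   bit 1 = 0  t=1,i=0
  ..... -> .   bit 0 = 0  t=1,i=16
  bits 11001000011000110101110100011000 = 3361955096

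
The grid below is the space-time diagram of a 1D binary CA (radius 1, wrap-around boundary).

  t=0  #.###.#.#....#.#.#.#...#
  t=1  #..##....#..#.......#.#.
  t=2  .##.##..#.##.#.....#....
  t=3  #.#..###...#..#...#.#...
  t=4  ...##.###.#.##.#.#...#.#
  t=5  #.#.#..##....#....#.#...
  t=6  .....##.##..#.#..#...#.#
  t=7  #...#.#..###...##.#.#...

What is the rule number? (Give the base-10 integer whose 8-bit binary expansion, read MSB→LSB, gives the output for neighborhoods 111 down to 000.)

210

  ###|#  b7=1 t=0,i=3
  ##.|#  b6=1 t=0,i=0
  #.#|.  b5=0 t=0,i=1
  #..|#  b4=1 t=0,i=9
  .##|.  b3=0 t=0,i=2
  .#.|.  b2=0 t=0,i=6
  ..#|#  b1=1 t=0,i=12
  ...|.  b0=0 t=0,i=10
  bits 11010010 = 210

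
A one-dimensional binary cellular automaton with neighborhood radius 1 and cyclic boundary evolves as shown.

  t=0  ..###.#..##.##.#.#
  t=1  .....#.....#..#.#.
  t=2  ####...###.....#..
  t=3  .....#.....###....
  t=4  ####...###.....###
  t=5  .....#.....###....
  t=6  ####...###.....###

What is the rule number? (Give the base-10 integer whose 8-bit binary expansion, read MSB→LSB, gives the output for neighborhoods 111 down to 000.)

33

  ### -> .   bit 7 = 0  t=0,i=3
  ##. -> .   bit 6 = 0  t=0,i=4
  #.# -> #   bit 5 = 1  t=0,i=5
  #.. -> .   bit 4 = 0  t=0,i=0
  .## -> .   bit 3 = 0  t=0,i=2
  .#. -> .   bit 2 = 0  t=0,i=6
  ..# -> .   bit 1 = 0  t=0,i=1
  ... -> #   bit 0 = 1  t=1,i=0
  bits 00100001 = 33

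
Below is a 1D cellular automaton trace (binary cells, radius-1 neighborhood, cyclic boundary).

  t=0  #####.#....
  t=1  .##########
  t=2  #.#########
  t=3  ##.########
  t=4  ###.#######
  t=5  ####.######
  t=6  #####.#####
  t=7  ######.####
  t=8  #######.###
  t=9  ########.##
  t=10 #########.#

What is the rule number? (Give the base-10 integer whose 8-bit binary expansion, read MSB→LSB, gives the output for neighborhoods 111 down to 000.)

247

  ### -> #   bit 7 = 1  t=0,i=1
  ##. -> #   bit 6 = 1  t=0,i=4
  #.# -> #   bit 5 = 1  t=0,i=5
  #.. -> #   bit 4 = 1  t=0,i=7
  .## -> .   bit 3 = 0  t=0,i=0
  .#. -> #   bit 2 = 1  t=0,i=6
  ..# -> #   bit 1 = 1  t=0,i=10
  ... -> #   bit 0 = 1  t=0,i=8
  bits 11110111 = 247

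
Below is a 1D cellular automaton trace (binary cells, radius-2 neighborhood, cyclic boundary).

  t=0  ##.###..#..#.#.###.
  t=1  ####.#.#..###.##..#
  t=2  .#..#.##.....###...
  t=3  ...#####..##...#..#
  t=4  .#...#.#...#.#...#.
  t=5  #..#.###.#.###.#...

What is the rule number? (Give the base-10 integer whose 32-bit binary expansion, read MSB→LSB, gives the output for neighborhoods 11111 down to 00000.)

  nb #####: next=#  (t=1,i=1, bit31=1)
  nb ####.: next=.  (t=1,i=2, bit30=0)
  nb ###.#: next=.  (t=0,i=17, bit29=0)
  nb ###..: next=#  (t=0,i=5, bit28=1)
  nb ##.##: next=#  (t=0,i=2, bit27=1)
  nb ##.#.: next=#  (t=1,i=4, bit26=1)
  nb ##..#: next=.  (t=0,i=6, bit25=0)
  nb ##...: next=.  (t=2,i=8, bit24=0)
  nb #.###: next=#  (t=0,i=3, bit23=1)
  nb #.##.: next=#  (t=0,i=0, bit22=1)
  nb #.#.#: next=.  (t=0,i=13, bit21=0)
  nb #.#..: next=#  (t=1,i=7, bit20=1)
  nb #..##: next=.  (t=1,i=9, bit19=0)
  nb #..#.: next=#  (t=0,i=7, bit18=1)
  nb #...#: next=#  (t=3,i=1, bit17=1)
  nb #....: next=.  (t=2,i=9, bit16=0)
  nb .####: next=.  (t=1,i=0, bit15=0)
  nb .###.: next=.  (t=0,i=4, bit14=0)
  nb .##.#: next=#  (t=0,i=1, bit13=1)
  nb .##..: next=#  (t=1,i=15, bit12=1)
  nb .#.##: next=#  (t=0,i=14, bit11=1)
  nb .#.#.: next=#  (t=0,i=12, bit10=1)
  nb .#..#: next=.  (t=0,i=9, bit9=0)
  nb .#...: next=.  (t=3,i=0, bit8=0)
  nb ..###: next=.  (t=1,i=10, bit7=0)
  nb ..##.: next=.  (t=3,i=10, bit6=0)
  nb ..#.#: next=#  (t=0,i=11, bit5=1)
  nb ..#..: next=.  (t=0,i=8, bit4=0)
  nb ...##: next=.  (t=2,i=12, bit3=0)
  nb ...#.: next=.  (t=2,i=0, bit2=0)
  nb ....#: next=#  (t=2,i=11, bit1=1)
  nb .....: next=#  (t=2,i=10, bit0=1)
  bits 10011100110101100011110000100011 = 2631285795

2631285795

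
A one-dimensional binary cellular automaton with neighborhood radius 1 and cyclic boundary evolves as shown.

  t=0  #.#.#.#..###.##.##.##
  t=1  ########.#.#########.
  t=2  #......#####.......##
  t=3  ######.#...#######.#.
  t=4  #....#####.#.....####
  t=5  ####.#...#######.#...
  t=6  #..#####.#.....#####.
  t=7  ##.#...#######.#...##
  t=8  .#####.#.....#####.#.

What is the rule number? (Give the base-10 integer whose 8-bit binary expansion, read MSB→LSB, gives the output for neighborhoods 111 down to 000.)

  nb ###: next=.  (t=0,i=10, bit7=0)
  nb ##.: next=#  (t=0,i=0, bit6=1)
  nb #.#: next=#  (t=0,i=1, bit5=1)
  nb #..: next=#  (t=0,i=7, bit4=1)
  nb .##: next=#  (t=0,i=9, bit3=1)
  nb .#.: next=#  (t=0,i=2, bit2=1)
  nb ..#: next=.  (t=0,i=8, bit1=0)
  nb ...: next=#  (t=2,i=2, bit0=1)
  bits 01111101 = 125

125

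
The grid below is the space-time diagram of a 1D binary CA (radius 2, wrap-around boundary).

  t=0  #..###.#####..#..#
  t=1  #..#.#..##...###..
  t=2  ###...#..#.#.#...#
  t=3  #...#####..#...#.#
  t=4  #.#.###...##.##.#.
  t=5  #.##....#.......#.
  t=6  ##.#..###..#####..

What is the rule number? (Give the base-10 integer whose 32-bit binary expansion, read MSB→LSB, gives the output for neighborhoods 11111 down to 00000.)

  nb #####: next=#  (t=0,i=9, bit31=1)
  nb ####.: next=.  (t=0,i=10, bit30=0)
  nb ###.#: next=#  (t=0,i=5, bit29=1)
  nb ###..: next=.  (t=0,i=11, bit28=0)
  nb ##.##: next=.  (t=0,i=6, bit27=0)
  nb ##.#.: next=.  (t=4,i=15, bit26=0)
  nb ##..#: next=.  (t=0,i=1, bit25=0)
  nb ##...: next=.  (t=1,i=10, bit24=0)
  nb #.###: next=.  (t=0,i=7, bit23=0)
  nb #.##.: next=.  (t=3,i=17, bit22=0)
  nb #.#.#: next=#  (t=2,i=11, bit21=1)
  nb #.#..: next=.  (t=1,i=5, bit20=0)
  nb #..##: next=.  (t=0,i=2, bit19=0)
  nb #..#.: next=#  (t=0,i=13, bit18=1)
  nb #...#: next=#  (t=1,i=11, bit17=1)
  nb #....: next=.  (t=5,i=5, bit16=0)
  nb .####: next=#  (t=0,i=8, bit15=1)
  nb .###.: next=.  (t=0,i=4, bit14=0)
  nb .##.#: next=.  (t=4,i=11, bit13=0)
  nb .##..: next=#  (t=0,i=0, bit12=1)
  nb .#.##: next=#  (t=3,i=16, bit11=1)
  nb .#.#.: next=.  (t=1,i=4, bit10=0)
  nb .#..#: next=#  (t=0,i=15, bit9=1)
  nb .#...: next=.  (t=2,i=14, bit8=0)
  nb ..###: next=#  (t=0,i=3, bit7=1)
  nb ..##.: next=.  (t=0,i=17, bit6=0)
  nb ..#.#: next=.  (t=1,i=3, bit5=0)
  nb ..#..: next=#  (t=0,i=14, bit4=1)
  nb ...##: next=.  (t=1,i=12, bit3=0)
  nb ...#.: next=#  (t=2,i=5, bit2=1)
  nb ....#: next=#  (t=5,i=6, bit1=1)
  nb .....: next=#  (t=5,i=11, bit0=1)
  bits 10100000001001101001101010010111 = 2686884503

2686884503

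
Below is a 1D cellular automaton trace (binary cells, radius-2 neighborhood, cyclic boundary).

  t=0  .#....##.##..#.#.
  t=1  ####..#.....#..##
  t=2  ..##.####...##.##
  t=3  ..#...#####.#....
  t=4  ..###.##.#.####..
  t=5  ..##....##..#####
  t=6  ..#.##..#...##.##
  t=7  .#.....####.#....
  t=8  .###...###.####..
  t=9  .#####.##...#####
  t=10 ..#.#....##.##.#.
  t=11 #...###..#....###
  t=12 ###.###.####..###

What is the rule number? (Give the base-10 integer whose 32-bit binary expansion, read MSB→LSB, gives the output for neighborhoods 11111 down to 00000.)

  #####|.  b31=0 t=1,i=0
  ####.|#  b30=1 t=1,i=2
  ###.#|.  b29=0 t=3,i=10
  ###..|#  b28=1 t=1,i=3
  ##.##|.  b27=0 t=0,i=8
  ##.#.|#  b26=1 t=3,i=11
  ##..#|.  b25=0 t=0,i=11
  ##...|#  b24=1 t=2,i=9
  #.###|.  b23=0 t=2,i=5
  #.##.|.  b22=0 t=0,i=9
  #.#.#|#  b21=1 t=4,i=9
  #.#..|#  b20=1 t=0,i=15
  #..##|.  b19=0 t=1,i=14
  #..#.|#  b18=1 t=0,i=0
  #...#|#  b17=1 t=2,i=10
  #....|#  b16=1 t=0,i=3
  .####|#  b15=1 t=1,i=16
  .###.|#  b14=1 t=4,i=3
  .##.#|.  b13=0 t=0,i=7
  .##..|.  b12=0 t=0,i=10
  .#.##|.  b11=0 t=4,i=10
  .#.#.|.  b10=0 t=0,i=14
  .#..#|#  b9=1 t=0,i=16
  .#...|#  b8=1 t=0,i=2
  ..###|#  b7=1 t=1,i=15
  ..##.|#  b6=1 t=0,i=6
  ..#.#|.  b5=0 t=0,i=13
  ..#..|#  b4=1 t=0,i=1
  ...##|.  b3=0 t=0,i=5
  ...#.|.  b2=0 t=1,i=11
  ....#|.  b1=0 t=0,i=4
  .....|.  b0=0 t=1,i=9
  bits 01010101001101111100001111010000 = 1429717968

1429717968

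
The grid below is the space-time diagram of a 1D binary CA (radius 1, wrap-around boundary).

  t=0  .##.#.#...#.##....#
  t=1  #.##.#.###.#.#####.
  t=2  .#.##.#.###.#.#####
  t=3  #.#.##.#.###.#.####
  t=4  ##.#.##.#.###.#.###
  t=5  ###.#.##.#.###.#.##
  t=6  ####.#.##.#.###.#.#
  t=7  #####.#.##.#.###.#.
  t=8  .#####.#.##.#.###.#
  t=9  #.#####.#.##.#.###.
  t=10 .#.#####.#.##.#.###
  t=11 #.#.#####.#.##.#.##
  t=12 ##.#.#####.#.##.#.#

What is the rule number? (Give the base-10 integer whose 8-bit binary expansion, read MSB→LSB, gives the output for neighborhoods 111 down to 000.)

  [7] ### => #  t=1,i=8
  [6] ##. => #  t=0,i=2
  [5] #.# => #  t=0,i=0
  [4] #.. => #  t=0,i=7
  [3] .## => .  t=0,i=1
  [2] .#. => .  t=0,i=4
  [1] ..# => #  t=0,i=9
  [0] ... => #  t=0,i=8
  bits 11110011 = 243

243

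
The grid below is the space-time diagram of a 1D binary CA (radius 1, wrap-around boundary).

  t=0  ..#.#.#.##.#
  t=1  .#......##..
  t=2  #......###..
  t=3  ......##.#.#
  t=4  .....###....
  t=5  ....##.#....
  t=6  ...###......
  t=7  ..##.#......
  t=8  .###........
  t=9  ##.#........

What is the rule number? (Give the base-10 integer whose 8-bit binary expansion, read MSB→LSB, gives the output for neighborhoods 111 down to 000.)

74

  ### -> .   bit 7 = 0  t=2,i=8
  ##. -> #   bit 6 = 1  t=0,i=9
  #.# -> .   bit 5 = 0  t=0,i=3
  #.. -> .   bit 4 = 0  t=0,i=0
  .## -> #   bit 3 = 1  t=0,i=8
  .#. -> .   bit 2 = 0  t=0,i=2
  ..# -> #   bit 1 = 1  t=0,i=1
  ... -> .   bit 0 = 0  t=1,i=3
  bits 01001010 = 74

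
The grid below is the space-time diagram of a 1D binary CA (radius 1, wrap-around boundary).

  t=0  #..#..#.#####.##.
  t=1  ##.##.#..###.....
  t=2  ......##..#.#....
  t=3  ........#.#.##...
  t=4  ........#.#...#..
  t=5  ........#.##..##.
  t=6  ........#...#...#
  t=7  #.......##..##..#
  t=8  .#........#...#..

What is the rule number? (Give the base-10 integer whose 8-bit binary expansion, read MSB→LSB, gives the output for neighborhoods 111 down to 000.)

148

  nb ###: next=#  (t=0,i=9, bit7=1)
  nb ##.: next=.  (t=0,i=12, bit6=0)
  nb #.#: next=.  (t=0,i=7, bit5=0)
  nb #..: next=#  (t=0,i=1, bit4=1)
  nb .##: next=.  (t=0,i=8, bit3=0)
  nb .#.: next=#  (t=0,i=0, bit2=1)
  nb ..#: next=.  (t=0,i=2, bit1=0)
  nb ...: next=.  (t=1,i=13, bit0=0)
  bits 10010100 = 148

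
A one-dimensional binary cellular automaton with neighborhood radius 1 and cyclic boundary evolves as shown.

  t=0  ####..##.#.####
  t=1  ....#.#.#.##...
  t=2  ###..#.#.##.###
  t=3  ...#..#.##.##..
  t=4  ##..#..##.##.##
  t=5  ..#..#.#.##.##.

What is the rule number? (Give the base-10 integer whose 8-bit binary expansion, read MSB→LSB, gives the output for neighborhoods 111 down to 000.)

57

  ### -> .   bit 7 = 0  t=0,i=0
  ##. -> .   bit 6 = 0  t=0,i=3
  #.# -> #   bit 5 = 1  t=0,i=8
  #.. -> #   bit 4 = 1  t=0,i=4
  .## -> #   bit 3 = 1  t=0,i=6
  .#. -> .   bit 2 = 0  t=0,i=9
  ..# -> .   bit 1 = 0  t=0,i=5
  ... -> #   bit 0 = 1  t=1,i=0
  bits 00111001 = 57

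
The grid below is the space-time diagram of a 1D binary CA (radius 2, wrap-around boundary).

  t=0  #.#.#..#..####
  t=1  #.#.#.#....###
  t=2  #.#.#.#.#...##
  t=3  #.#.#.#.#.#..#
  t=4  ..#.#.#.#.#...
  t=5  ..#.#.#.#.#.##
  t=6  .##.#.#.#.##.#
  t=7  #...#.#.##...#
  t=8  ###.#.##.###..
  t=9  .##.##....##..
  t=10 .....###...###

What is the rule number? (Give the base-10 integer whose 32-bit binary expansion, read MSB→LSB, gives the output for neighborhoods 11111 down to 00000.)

4046968865

  #####|#  b31=1 t=0,i=12
  ####.|#  b30=1 t=0,i=13
  ###.#|#  b29=1 t=0,i=0
  ###..|#  b28=1 t=8,i=11
  ##.##|.  b27=0 t=8,i=8
  ##.#.|.  b26=0 t=0,i=1
  ##..#|.  b25=0 t=5,i=0
  ##...|#  b24=1 t=7,i=1
  #.###|.  b23=0 t=8,i=9
  #.##.|.  b22=0 t=5,i=12
  #.#.#|#  b21=1 t=0,i=2
  #.#..|#  b20=1 t=0,i=4
  #..##|.  b19=0 t=0,i=9
  #..#.|#  b18=1 t=0,i=6
  #...#|#  b17=1 t=2,i=10
  #....|#  b16=1 t=1,i=8
  .####|#  b15=1 t=0,i=11
  .###.|#  b14=1 t=2,i=13
  .##.#|.  b13=0 t=3,i=0
  .##..|#  b12=1 t=5,i=13
  .#.##|#  b11=1 t=5,i=11
  .#.#.|.  b10=0 t=0,i=3
  .#..#|.  b9=0 t=0,i=5
  .#...|.  b8=0 t=1,i=7
  ..###|.  b7=0 t=0,i=10
  ..##.|.  b6=0 t=3,i=13
  ..#.#|#  b5=1 t=4,i=2
  ..#..|.  b4=0 t=0,i=7
  ...##|.  b3=0 t=1,i=10
  ...#.|.  b2=0 t=4,i=1
  ....#|.  b1=0 t=1,i=9
  .....|#  b0=1 t=4,i=13
  bits 11110001001101111101100000100001 = 4046968865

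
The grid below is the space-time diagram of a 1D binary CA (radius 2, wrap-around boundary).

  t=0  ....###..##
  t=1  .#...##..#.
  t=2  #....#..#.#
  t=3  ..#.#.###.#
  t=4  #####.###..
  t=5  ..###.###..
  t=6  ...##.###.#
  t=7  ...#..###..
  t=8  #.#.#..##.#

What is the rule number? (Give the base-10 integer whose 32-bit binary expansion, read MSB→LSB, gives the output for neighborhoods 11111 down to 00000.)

  [31] ##### => #  t=4,i=2
  [30] ####. => #  t=4,i=3
  [29] ###.# => #  t=3,i=8
  [28] ###.. => #  t=0,i=6
  [27] ##.## => .  t=4,i=5
  [26] ##.#. => .  t=3,i=9
  [25] ##..# => .  t=0,i=7
  [24] ##... => .  t=0,i=0
  [23] #.### => #  t=3,i=6
  [22] #.##. => #  t=2,i=10
  [21] #.#.# => #  t=3,i=4
  [20] #.#.. => .  t=3,i=10
  [19] #..## => .  t=0,i=8
  [18] #..#. => #  t=1,i=0
  [17] #...# => .  t=1,i=3
  [16] #.... => #  t=0,i=1
  [15] .#### => .  t=4,i=1
  [14] .###. => #  t=0,i=5
  [13] .##.# => .  t=6,i=4
  [12] .##.. => .  t=0,i=10
  [11] .#.## => .  t=2,i=9
  [10] .#.#. => #  t=3,i=3
  [9] .#..# => #  t=1,i=10
  [8] .#... => .  t=1,i=2
  [7] ..### => .  t=0,i=4
  [6] ..##. => #  t=0,i=9
  [5] ..#.# => #  t=2,i=8
  [4] ..#.. => .  t=1,i=1
  [3] ...## => .  t=0,i=3
  [2] ...#. => #  t=2,i=4
  [1] ....# => .  t=0,i=2
  [0] ..... => #  t=7,i=0
  bits 11110000111001010100011001100101 = 4041557605

4041557605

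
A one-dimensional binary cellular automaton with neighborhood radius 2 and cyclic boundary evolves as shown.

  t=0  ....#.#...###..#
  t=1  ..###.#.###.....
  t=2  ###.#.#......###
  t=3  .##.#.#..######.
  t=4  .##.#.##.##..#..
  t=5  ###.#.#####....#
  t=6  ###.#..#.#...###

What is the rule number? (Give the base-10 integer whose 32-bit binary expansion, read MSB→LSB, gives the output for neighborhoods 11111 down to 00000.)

1752347375

  [31] ##### => .  t=2,i=0
  [30] ####. => #  t=2,i=1
  [29] ###.# => #  t=1,i=4
  [28] ###.. => .  t=0,i=12
  [27] ##.## => #  t=4,i=8
  [26] ##.#. => .  t=1,i=5
  [25] ##..# => .  t=0,i=13
  [24] ##... => .  t=1,i=11
  [23] #.### => .  t=1,i=8
  [22] #.##. => #  t=4,i=6
  [21] #.#.# => #  t=1,i=6
  [20] #.#.. => #  t=0,i=6
  [19] #..## => .  t=3,i=0
  [18] #..#. => .  t=0,i=14
  [17] #...# => #  t=0,i=8
  [16] #.... => .  t=0,i=1
  [15] .#### => #  t=2,i=14
  [14] .###. => .  t=0,i=11
  [13] .##.# => #  t=3,i=2
  [12] .##.. => #  t=4,i=10
  [11] .#.## => .  t=1,i=7
  [10] .#.#. => .  t=0,i=5
  [9] .#..# => #  t=3,i=7
  [8] .#... => .  t=0,i=0
  [7] ..### => #  t=0,i=10
  [6] ..##. => #  t=3,i=1
  [5] ..#.# => #  t=0,i=4
  [4] ..#.. => .  t=0,i=15
  [3] ...## => #  t=0,i=9
  [2] ...#. => #  t=0,i=3
  [1] ....# => #  t=0,i=2
  [0] ..... => #  t=1,i=13
  bits 01101000011100101011001011101111 = 1752347375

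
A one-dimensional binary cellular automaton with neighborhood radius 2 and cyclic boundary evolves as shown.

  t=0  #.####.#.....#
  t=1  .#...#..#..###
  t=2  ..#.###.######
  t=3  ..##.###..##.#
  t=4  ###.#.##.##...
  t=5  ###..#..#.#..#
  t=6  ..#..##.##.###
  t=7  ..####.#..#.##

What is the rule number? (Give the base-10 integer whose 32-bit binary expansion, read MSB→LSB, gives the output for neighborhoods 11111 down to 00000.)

  #####|#  b31=1 t=2,i=10
  ####.|.  b30=0 t=0,i=4
  ###.#|#  b29=1 t=0,i=5
  ###..|#  b28=1 t=2,i=13
  ##.##|#  b27=1 t=0,i=1
  ##.#.|.  b26=0 t=0,i=6
  ##..#|.  b25=0 t=2,i=0
  ##...|.  b24=0 t=4,i=11
  #.###|.  b23=0 t=0,i=2
  #.##.|.  b22=0 t=4,i=6
  #.#.#|.  b21=0 t=4,i=4
  #.#..|.  b20=0 t=0,i=7
  #..##|#  b19=1 t=1,i=10
  #..#.|.  b18=0 t=1,i=7
  #...#|.  b17=0 t=1,i=3
  #....|.  b16=0 t=0,i=9
  .####|.  b15=0 t=0,i=3
  .###.|#  b14=1 t=1,i=12
  .##.#|.  b13=0 t=0,i=0
  .##..|#  b12=1 t=4,i=10
  .#.##|#  b11=1 t=2,i=3
  .#.#.|#  b10=1 t=5,i=9
  .#..#|#  b9=1 t=1,i=6
  .#...|#  b8=1 t=0,i=8
  ..###|#  b7=1 t=1,i=11
  ..##.|#  b6=1 t=0,i=13
  ..#.#|#  b5=1 t=2,i=2
  ..#..|#  b4=1 t=1,i=5
  ...##|#  b3=1 t=0,i=12
  ...#.|#  b2=1 t=1,i=4
  ....#|#  b1=1 t=0,i=11
  .....|.  b0=0 t=0,i=10
  bits 10111000000010000101111111111110 = 3087556606

3087556606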